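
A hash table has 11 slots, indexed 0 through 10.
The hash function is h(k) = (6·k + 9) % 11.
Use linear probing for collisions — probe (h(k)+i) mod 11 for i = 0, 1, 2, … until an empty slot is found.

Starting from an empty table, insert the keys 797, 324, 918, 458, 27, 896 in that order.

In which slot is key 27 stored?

10

797: h=6 → slot 6
324: h=6, probe 6,7 → slot 7
918: h=6, probe 6,7,8 → slot 8
458: h=7, probe 7,8,9 → slot 9
27: h=6, probe 6,7,8,9,10 → slot 10
896: h=6, probe 6,7,8,9,10,0 → slot 0
Table: [896, ∅, ∅, ∅, ∅, ∅, 797, 324, 918, 458, 27]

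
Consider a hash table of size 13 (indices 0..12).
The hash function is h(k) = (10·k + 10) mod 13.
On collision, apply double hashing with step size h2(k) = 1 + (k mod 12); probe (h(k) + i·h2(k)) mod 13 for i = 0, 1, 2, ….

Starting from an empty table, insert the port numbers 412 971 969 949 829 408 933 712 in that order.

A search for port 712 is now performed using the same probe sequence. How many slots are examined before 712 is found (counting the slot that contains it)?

5

Insert 412: h=9, slot 9 empty → index 9.
Insert 971: h=9, h2=12, slot 9 occupied → index 8.
Insert 969: h=2, slot 2 empty → index 2.
Insert 949: h=10, slot 10 empty → index 10.
Insert 829: h=6, slot 6 empty → index 6.
Insert 408: h=8, h2=1, slots 8,9,10 occupied → index 11.
Insert 933: h=6, h2=10, slot 6 occupied → index 3.
Insert 712: h=6, h2=5, slots 6,11,3,8 occupied → index 0.
Table: [712, ∅, 969, 933, ∅, ∅, 829, ∅, 971, 412, 949, 408, ∅]
Lookup 712: h=6, h2=5, probe 6,11,3,8,0 → found at 0.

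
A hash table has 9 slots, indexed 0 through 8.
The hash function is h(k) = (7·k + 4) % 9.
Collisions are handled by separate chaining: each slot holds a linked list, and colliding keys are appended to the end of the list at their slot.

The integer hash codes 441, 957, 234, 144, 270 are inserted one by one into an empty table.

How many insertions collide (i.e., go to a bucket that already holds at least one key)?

3

441 -> bucket 4
957 -> bucket 7
234 -> bucket 4 (collision)
144 -> bucket 4 (collision)
270 -> bucket 4 (collision)
Final buckets:
0: .
1: .
2: .
3: .
4: 441 -> 234 -> 144 -> 270
5: .
6: .
7: 957
8: .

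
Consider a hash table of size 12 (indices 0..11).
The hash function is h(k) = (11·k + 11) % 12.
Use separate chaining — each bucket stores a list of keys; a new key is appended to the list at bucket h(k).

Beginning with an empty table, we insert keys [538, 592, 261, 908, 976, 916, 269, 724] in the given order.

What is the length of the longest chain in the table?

Insert 538: h=1, bucket 1 empty -> new chain.
Insert 592: h=7, bucket 7 empty -> new chain.
Insert 261: h=2, bucket 2 empty -> new chain.
Insert 908: h=3, bucket 3 empty -> new chain.
Insert 976: h=7, bucket 7 nonempty -> append to chain.
Insert 916: h=7, bucket 7 nonempty -> append to chain.
Insert 269: h=6, bucket 6 empty -> new chain.
Insert 724: h=7, bucket 7 nonempty -> append to chain.
Final buckets:
0: ∅
1: 538
2: 261
3: 908
4: ∅
5: ∅
6: 269
7: 592 -> 976 -> 916 -> 724
8: ∅
9: ∅
10: ∅
11: ∅

4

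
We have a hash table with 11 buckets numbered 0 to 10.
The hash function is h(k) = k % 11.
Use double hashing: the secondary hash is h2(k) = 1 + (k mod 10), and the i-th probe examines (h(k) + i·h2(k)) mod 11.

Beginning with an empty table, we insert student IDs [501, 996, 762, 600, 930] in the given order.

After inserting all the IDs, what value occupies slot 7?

600

501: h=6 => slot 6
996: h=6, h2=7, probe 6,2 => slot 2
762: h=3 => slot 3
600: h=6, h2=1, probe 6,7 => slot 7
930: h=6, h2=1, probe 6,7,8 => slot 8
Table: [∅, ∅, 996, 762, ∅, ∅, 501, 600, 930, ∅, ∅]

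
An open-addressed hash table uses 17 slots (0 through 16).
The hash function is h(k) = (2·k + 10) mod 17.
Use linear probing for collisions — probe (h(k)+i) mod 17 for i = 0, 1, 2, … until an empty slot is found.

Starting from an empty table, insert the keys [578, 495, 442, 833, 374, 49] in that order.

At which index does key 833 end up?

12

578 hashes to 10; slot 10 is free -> place at 10.
495 hashes to 14; slot 14 is free -> place at 14.
442 hashes to 10; 10 taken -> place at 11.
833 hashes to 10; 10,11 taken -> place at 12.
374 hashes to 10; 10,11,12 taken -> place at 13.
49 hashes to 6; slot 6 is free -> place at 6.
Table: [∅, ∅, ∅, ∅, ∅, ∅, 49, ∅, ∅, ∅, 578, 442, 833, 374, 495, ∅, ∅]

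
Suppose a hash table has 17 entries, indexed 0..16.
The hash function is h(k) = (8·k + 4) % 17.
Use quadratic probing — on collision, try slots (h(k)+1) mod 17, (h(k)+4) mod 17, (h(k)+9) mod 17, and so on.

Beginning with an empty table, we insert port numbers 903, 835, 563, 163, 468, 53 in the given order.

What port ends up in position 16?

163

Insert 903: h=3, slot 3 empty → index 3.
Insert 835: h=3, slot 3 occupied → index 4.
Insert 563: h=3, slots 3,4 occupied → index 7.
Insert 163: h=16, slot 16 empty → index 16.
Insert 468: h=8, slot 8 empty → index 8.
Insert 53: h=3, slots 3,4,7 occupied → index 12.
Table: [-, -, -, 903, 835, -, -, 563, 468, -, -, -, 53, -, -, -, 163]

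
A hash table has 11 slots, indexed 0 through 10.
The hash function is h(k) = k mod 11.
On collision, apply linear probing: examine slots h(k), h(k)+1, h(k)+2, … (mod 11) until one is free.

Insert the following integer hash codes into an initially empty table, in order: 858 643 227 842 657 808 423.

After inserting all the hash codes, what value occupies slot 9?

808

858 hashes to 0; slot 0 is free -> place at 0.
643 hashes to 5; slot 5 is free -> place at 5.
227 hashes to 7; slot 7 is free -> place at 7.
842 hashes to 6; slot 6 is free -> place at 6.
657 hashes to 8; slot 8 is free -> place at 8.
808 hashes to 5; 5,6,7,8 taken -> place at 9.
423 hashes to 5; 5,6,7,8,9 taken -> place at 10.
Table: [858, ., ., ., ., 643, 842, 227, 657, 808, 423]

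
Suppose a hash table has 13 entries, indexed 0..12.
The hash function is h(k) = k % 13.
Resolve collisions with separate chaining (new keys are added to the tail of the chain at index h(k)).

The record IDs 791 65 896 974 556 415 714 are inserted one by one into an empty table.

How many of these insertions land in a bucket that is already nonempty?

3

Insert 791: h=11, bucket 11 empty → new chain.
Insert 65: h=0, bucket 0 empty → new chain.
Insert 896: h=12, bucket 12 empty → new chain.
Insert 974: h=12, bucket 12 nonempty → append to chain.
Insert 556: h=10, bucket 10 empty → new chain.
Insert 415: h=12, bucket 12 nonempty → append to chain.
Insert 714: h=12, bucket 12 nonempty → append to chain.
Final buckets:
0: 65
1: —
2: —
3: —
4: —
5: —
6: —
7: —
8: —
9: —
10: 556
11: 791
12: 896 -> 974 -> 415 -> 714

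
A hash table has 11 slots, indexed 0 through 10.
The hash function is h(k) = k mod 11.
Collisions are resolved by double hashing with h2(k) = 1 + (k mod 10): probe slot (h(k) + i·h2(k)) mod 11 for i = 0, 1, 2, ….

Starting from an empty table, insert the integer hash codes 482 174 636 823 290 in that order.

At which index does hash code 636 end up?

5

Insert 482: h=9, slot 9 empty -> index 9.
Insert 174: h=9, h2=5, slot 9 occupied -> index 3.
Insert 636: h=9, h2=7, slot 9 occupied -> index 5.
Insert 823: h=9, h2=4, slot 9 occupied -> index 2.
Insert 290: h=4, slot 4 empty -> index 4.
Table: [_, _, 823, 174, 290, 636, _, _, _, 482, _]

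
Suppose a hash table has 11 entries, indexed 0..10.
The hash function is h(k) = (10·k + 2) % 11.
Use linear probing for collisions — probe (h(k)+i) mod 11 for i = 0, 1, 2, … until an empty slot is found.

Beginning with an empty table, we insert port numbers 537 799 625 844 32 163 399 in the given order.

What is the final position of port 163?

8

537 hashes to 4; slot 4 is free => place at 4.
799 hashes to 6; slot 6 is free => place at 6.
625 hashes to 4; 4 taken => place at 5.
844 hashes to 5; 5,6 taken => place at 7.
32 hashes to 3; slot 3 is free => place at 3.
163 hashes to 4; 4,5,6,7 taken => place at 8.
399 hashes to 10; slot 10 is free => place at 10.
Table: [_, _, _, 32, 537, 625, 799, 844, 163, _, 399]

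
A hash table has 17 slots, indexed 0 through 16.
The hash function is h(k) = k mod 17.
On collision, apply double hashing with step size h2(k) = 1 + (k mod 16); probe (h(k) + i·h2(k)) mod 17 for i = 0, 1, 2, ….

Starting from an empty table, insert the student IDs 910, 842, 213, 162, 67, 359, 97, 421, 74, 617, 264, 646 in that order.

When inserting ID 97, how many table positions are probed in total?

2

910: h=9 → slot 9
842: h=9, h2=11, probe 9,3 → slot 3
213: h=9, h2=6, probe 9,15 → slot 15
162: h=9, h2=3, probe 9,12 → slot 12
67: h=16 → slot 16
359: h=2 → slot 2
97: h=12, h2=2, probe 12,14 → slot 14
421: h=13 → slot 13
74: h=6 → slot 6
617: h=5 → slot 5
264: h=9, h2=9, probe 9,1 → slot 1
646: h=0 → slot 0
Table: [646, 264, 359, 842, ∅, 617, 74, ∅, ∅, 910, ∅, ∅, 162, 421, 97, 213, 67]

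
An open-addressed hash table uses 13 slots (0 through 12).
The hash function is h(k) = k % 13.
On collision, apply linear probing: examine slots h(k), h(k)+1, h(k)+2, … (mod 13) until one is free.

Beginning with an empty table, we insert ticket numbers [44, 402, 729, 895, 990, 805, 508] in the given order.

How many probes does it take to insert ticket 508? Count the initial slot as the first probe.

44 hashes to 5; slot 5 is free => place at 5.
402 hashes to 12; slot 12 is free => place at 12.
729 hashes to 1; slot 1 is free => place at 1.
895 hashes to 11; slot 11 is free => place at 11.
990 hashes to 2; slot 2 is free => place at 2.
805 hashes to 12; 12 taken => place at 0.
508 hashes to 1; 1,2 taken => place at 3.
Table: [805, 729, 990, 508, _, 44, _, _, _, _, _, 895, 402]

3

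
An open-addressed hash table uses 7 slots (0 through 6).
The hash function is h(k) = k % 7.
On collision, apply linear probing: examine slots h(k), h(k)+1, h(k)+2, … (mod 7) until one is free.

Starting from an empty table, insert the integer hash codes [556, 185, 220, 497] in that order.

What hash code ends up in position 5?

220

Insert 556: h=3, slot 3 empty -> index 3.
Insert 185: h=3, slot 3 occupied -> index 4.
Insert 220: h=3, slots 3,4 occupied -> index 5.
Insert 497: h=0, slot 0 empty -> index 0.
Table: [497, _, _, 556, 185, 220, _]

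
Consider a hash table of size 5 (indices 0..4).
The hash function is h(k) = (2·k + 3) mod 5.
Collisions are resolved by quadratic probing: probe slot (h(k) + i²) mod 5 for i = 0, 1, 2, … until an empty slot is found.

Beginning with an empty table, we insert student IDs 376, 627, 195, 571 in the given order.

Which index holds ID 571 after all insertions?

376 hashes to 0; slot 0 is free -> place at 0.
627 hashes to 2; slot 2 is free -> place at 2.
195 hashes to 3; slot 3 is free -> place at 3.
571 hashes to 0; 0 taken -> place at 1.
Table: [376, 571, 627, 195, _]

1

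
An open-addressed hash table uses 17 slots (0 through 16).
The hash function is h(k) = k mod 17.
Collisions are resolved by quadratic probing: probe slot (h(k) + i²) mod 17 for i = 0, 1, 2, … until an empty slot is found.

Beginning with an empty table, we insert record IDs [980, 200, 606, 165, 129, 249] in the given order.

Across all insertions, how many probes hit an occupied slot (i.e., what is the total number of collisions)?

5

980: h=11 → slot 11
200: h=13 → slot 13
606: h=11, probe 11,12 → slot 12
165: h=12, probe 12,13,16 → slot 16
129: h=10 → slot 10
249: h=11, probe 11,12,15 → slot 15
Table: [—, —, —, —, —, —, —, —, —, —, 129, 980, 606, 200, —, 249, 165]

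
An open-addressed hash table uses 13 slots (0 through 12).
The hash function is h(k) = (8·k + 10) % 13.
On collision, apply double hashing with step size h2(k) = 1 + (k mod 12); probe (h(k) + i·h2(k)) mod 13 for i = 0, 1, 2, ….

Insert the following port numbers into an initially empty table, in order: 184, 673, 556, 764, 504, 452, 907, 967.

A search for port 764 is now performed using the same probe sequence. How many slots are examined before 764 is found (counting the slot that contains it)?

Insert 184: h=0, slot 0 empty => index 0.
Insert 673: h=12, slot 12 empty => index 12.
Insert 556: h=12, h2=5, slot 12 occupied => index 4.
Insert 764: h=12, h2=9, slot 12 occupied => index 8.
Insert 504: h=12, h2=1, slots 12,0 occupied => index 1.
Insert 452: h=12, h2=9, slots 12,8,4,0 occupied => index 9.
Insert 907: h=12, h2=8, slot 12 occupied => index 7.
Insert 967: h=11, slot 11 empty => index 11.
Table: [184, 504, ∅, ∅, 556, ∅, ∅, 907, 764, 452, ∅, 967, 673]
Lookup 764: h=12, h2=9, probe 12,8 → found at 8.

2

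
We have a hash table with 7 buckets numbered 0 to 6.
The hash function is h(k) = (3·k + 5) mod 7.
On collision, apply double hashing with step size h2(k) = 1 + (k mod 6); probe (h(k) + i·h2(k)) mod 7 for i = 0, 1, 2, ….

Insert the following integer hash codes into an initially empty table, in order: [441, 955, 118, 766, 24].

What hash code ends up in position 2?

441: h=5 -> slot 5
955: h=0 -> slot 0
118: h=2 -> slot 2
766: h=0, h2=5, probe 0,5,3 -> slot 3
24: h=0, h2=1, probe 0,1 -> slot 1
Table: [955, 24, 118, 766, ., 441, .]

118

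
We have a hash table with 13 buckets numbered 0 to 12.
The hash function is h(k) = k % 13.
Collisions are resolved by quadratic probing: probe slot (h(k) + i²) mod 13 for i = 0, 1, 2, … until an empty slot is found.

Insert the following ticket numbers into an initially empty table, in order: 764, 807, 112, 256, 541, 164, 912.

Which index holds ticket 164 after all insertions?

4

764: h=10 → slot 10
807: h=1 → slot 1
112: h=8 → slot 8
256: h=9 → slot 9
541: h=8, probe 8,9,12 → slot 12
164: h=8, probe 8,9,12,4 → slot 4
912: h=2 → slot 2
Table: [-, 807, 912, -, 164, -, -, -, 112, 256, 764, -, 541]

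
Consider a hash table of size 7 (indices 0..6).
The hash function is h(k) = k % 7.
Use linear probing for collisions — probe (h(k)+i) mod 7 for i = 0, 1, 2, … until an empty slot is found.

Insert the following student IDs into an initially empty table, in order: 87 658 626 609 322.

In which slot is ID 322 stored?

87 hashes to 3; slot 3 is free → place at 3.
658 hashes to 0; slot 0 is free → place at 0.
626 hashes to 3; 3 taken → place at 4.
609 hashes to 0; 0 taken → place at 1.
322 hashes to 0; 0,1 taken → place at 2.
Table: [658, 609, 322, 87, 626, ., .]

2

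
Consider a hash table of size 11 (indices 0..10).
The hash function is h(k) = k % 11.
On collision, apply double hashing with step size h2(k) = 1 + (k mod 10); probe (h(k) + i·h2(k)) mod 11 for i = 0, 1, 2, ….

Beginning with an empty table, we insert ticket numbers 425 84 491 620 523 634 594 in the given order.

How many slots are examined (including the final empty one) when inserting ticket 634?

4

425 hashes to 7; slot 7 is free → place at 7.
84 hashes to 7, h2=5; 7 taken → place at 1.
491 hashes to 7, h2=2; 7 taken → place at 9.
620 hashes to 4; slot 4 is free → place at 4.
523 hashes to 6; slot 6 is free → place at 6.
634 hashes to 7, h2=5; 7,1,6 taken → place at 0.
594 hashes to 0, h2=5; 0 taken → place at 5.
Table: [634, 84, -, -, 620, 594, 523, 425, -, 491, -]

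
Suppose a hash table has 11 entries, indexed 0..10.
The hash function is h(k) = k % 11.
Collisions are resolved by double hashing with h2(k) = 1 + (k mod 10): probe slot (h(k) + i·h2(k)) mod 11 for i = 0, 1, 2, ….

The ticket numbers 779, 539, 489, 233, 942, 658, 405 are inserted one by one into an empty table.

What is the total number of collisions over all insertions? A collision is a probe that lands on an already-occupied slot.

Insert 779: h=9, slot 9 empty => index 9.
Insert 539: h=0, slot 0 empty => index 0.
Insert 489: h=5, slot 5 empty => index 5.
Insert 233: h=2, slot 2 empty => index 2.
Insert 942: h=7, slot 7 empty => index 7.
Insert 658: h=9, h2=9, slots 9,7,5 occupied => index 3.
Insert 405: h=9, h2=6, slot 9 occupied => index 4.
Table: [539, —, 233, 658, 405, 489, —, 942, —, 779, —]

4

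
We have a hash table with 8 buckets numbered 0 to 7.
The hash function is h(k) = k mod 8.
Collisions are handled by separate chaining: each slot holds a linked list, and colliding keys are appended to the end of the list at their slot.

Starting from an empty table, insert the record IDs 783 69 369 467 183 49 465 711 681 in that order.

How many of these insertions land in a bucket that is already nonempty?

783 → bucket 7
69 → bucket 5
369 → bucket 1
467 → bucket 3
183 → bucket 7 (collision)
49 → bucket 1 (collision)
465 → bucket 1 (collision)
711 → bucket 7 (collision)
681 → bucket 1 (collision)
Final buckets:
0: .
1: 369 -> 49 -> 465 -> 681
2: .
3: 467
4: .
5: 69
6: .
7: 783 -> 183 -> 711

5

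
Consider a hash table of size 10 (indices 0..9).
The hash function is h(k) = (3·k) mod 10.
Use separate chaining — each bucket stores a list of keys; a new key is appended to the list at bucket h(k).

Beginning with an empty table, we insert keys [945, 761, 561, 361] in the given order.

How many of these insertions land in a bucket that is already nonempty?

945 -> bucket 5
761 -> bucket 3
561 -> bucket 3 (collision)
361 -> bucket 3 (collision)
Final buckets:
0: -
1: -
2: -
3: 761 -> 561 -> 361
4: -
5: 945
6: -
7: -
8: -
9: -

2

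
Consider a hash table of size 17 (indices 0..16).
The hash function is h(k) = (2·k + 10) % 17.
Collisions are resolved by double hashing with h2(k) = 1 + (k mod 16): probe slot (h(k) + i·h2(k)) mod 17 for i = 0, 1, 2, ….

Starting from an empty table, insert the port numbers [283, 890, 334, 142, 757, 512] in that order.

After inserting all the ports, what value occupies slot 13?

334

Insert 283: h=15, slot 15 empty => index 15.
Insert 890: h=5, slot 5 empty => index 5.
Insert 334: h=15, h2=15, slot 15 occupied => index 13.
Insert 142: h=5, h2=15, slot 5 occupied => index 3.
Insert 757: h=11, slot 11 empty => index 11.
Insert 512: h=14, slot 14 empty => index 14.
Table: [_, _, _, 142, _, 890, _, _, _, _, _, 757, _, 334, 512, 283, _]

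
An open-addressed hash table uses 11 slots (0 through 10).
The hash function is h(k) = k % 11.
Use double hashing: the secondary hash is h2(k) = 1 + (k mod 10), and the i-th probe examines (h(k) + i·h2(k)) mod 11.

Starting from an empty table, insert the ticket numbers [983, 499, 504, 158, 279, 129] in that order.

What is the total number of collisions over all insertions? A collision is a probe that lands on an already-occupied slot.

5

Insert 983: h=4, slot 4 empty -> index 4.
Insert 499: h=4, h2=10, slot 4 occupied -> index 3.
Insert 504: h=9, slot 9 empty -> index 9.
Insert 158: h=4, h2=9, slot 4 occupied -> index 2.
Insert 279: h=4, h2=10, slots 4,3,2 occupied -> index 1.
Insert 129: h=8, slot 8 empty -> index 8.
Table: [., 279, 158, 499, 983, ., ., ., 129, 504, .]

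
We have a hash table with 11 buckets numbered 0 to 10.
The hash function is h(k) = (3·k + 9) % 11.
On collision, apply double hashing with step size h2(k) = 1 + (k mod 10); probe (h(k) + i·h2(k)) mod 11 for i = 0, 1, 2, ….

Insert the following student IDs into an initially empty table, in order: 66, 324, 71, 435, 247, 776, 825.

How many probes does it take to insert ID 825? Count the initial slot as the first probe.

5

66 hashes to 9; slot 9 is free → place at 9.
324 hashes to 2; slot 2 is free → place at 2.
71 hashes to 2, h2=2; 2 taken → place at 4.
435 hashes to 5; slot 5 is free → place at 5.
247 hashes to 2, h2=8; 2 taken → place at 10.
776 hashes to 5, h2=7; 5 taken → place at 1.
825 hashes to 9, h2=6; 9,4,10,5 taken → place at 0.
Table: [825, 776, 324, —, 71, 435, —, —, —, 66, 247]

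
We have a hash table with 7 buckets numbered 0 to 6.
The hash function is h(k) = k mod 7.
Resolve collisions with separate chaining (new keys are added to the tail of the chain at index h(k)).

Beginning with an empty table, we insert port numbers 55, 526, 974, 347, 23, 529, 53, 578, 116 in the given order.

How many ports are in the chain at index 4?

55 → bucket 6
526 → bucket 1
974 → bucket 1 (collision)
347 → bucket 4
23 → bucket 2
529 → bucket 4 (collision)
53 → bucket 4 (collision)
578 → bucket 4 (collision)
116 → bucket 4 (collision)
Final buckets:
0: _
1: 526 -> 974
2: 23
3: _
4: 347 -> 529 -> 53 -> 578 -> 116
5: _
6: 55

5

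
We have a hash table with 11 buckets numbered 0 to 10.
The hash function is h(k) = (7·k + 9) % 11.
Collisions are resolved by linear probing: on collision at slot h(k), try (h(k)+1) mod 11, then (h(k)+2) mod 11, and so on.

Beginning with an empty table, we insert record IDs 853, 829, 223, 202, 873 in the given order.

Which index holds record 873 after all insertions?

6

853 hashes to 7; slot 7 is free → place at 7.
829 hashes to 4; slot 4 is free → place at 4.
223 hashes to 8; slot 8 is free → place at 8.
202 hashes to 4; 4 taken → place at 5.
873 hashes to 4; 4,5 taken → place at 6.
Table: [., ., ., ., 829, 202, 873, 853, 223, ., .]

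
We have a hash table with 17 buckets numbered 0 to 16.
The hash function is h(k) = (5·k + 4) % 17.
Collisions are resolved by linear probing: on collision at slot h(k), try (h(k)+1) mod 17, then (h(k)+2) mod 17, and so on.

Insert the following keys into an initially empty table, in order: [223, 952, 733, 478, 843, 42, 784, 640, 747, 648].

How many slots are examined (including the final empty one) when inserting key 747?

Insert 223: h=14, slot 14 empty → index 14.
Insert 952: h=4, slot 4 empty → index 4.
Insert 733: h=14, slot 14 occupied → index 15.
Insert 478: h=14, slots 14,15 occupied → index 16.
Insert 843: h=3, slot 3 empty → index 3.
Insert 42: h=10, slot 10 empty → index 10.
Insert 784: h=14, slots 14,15,16 occupied → index 0.
Insert 640: h=8, slot 8 empty → index 8.
Insert 747: h=16, slots 16,0 occupied → index 1.
Insert 648: h=14, slots 14,15,16,0,1 occupied → index 2.
Table: [784, 747, 648, 843, 952, -, -, -, 640, -, 42, -, -, -, 223, 733, 478]

3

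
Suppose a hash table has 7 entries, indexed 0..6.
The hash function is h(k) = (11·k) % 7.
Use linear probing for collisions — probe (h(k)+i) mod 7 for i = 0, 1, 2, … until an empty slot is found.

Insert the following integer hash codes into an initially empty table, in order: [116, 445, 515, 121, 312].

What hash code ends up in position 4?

515

Insert 116: h=2, slot 2 empty -> index 2.
Insert 445: h=2, slot 2 occupied -> index 3.
Insert 515: h=2, slots 2,3 occupied -> index 4.
Insert 121: h=1, slot 1 empty -> index 1.
Insert 312: h=2, slots 2,3,4 occupied -> index 5.
Table: [—, 121, 116, 445, 515, 312, —]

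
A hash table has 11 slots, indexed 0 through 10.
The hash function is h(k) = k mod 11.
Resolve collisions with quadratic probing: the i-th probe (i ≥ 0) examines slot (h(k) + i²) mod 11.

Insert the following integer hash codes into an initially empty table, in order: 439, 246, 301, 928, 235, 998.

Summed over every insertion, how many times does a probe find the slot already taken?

7

Insert 439: h=10, slot 10 empty -> index 10.
Insert 246: h=4, slot 4 empty -> index 4.
Insert 301: h=4, slot 4 occupied -> index 5.
Insert 928: h=4, slots 4,5 occupied -> index 8.
Insert 235: h=4, slots 4,5,8 occupied -> index 2.
Insert 998: h=8, slot 8 occupied -> index 9.
Table: [_, _, 235, _, 246, 301, _, _, 928, 998, 439]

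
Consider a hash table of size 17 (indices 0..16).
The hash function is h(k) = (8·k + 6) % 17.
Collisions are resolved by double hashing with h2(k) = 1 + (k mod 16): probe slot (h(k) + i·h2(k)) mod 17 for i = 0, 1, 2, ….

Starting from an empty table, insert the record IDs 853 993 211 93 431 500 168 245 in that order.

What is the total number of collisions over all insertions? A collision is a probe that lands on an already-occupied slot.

853: h=13 → slot 13
993: h=11 → slot 11
211: h=11, h2=4, probe 11,15 → slot 15
93: h=2 → slot 2
431: h=3 → slot 3
500: h=11, h2=5, probe 11,16 → slot 16
168: h=7 → slot 7
245: h=11, h2=6, probe 11,0 → slot 0
Table: [245, ∅, 93, 431, ∅, ∅, ∅, 168, ∅, ∅, ∅, 993, ∅, 853, ∅, 211, 500]

3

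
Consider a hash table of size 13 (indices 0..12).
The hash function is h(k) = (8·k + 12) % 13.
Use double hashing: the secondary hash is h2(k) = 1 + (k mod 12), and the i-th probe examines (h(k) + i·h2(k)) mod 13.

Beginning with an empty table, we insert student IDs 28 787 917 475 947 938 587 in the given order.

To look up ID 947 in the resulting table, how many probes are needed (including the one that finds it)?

2

Insert 28: h=2, slot 2 empty -> index 2.
Insert 787: h=3, slot 3 empty -> index 3.
Insert 917: h=3, h2=6, slot 3 occupied -> index 9.
Insert 475: h=3, h2=8, slot 3 occupied -> index 11.
Insert 947: h=9, h2=12, slot 9 occupied -> index 8.
Insert 938: h=2, h2=3, slot 2 occupied -> index 5.
Insert 587: h=2, h2=12, slot 2 occupied -> index 1.
Table: [—, 587, 28, 787, —, 938, —, —, 947, 917, —, 475, —]
Lookup 947: h=9, h2=12, probe 9,8 → found at 8.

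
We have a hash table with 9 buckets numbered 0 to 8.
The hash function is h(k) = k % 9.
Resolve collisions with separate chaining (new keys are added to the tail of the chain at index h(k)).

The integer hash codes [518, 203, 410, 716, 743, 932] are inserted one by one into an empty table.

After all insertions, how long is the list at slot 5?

6

Insert 518: h=5, bucket 5 empty → new chain.
Insert 203: h=5, bucket 5 nonempty → append to chain.
Insert 410: h=5, bucket 5 nonempty → append to chain.
Insert 716: h=5, bucket 5 nonempty → append to chain.
Insert 743: h=5, bucket 5 nonempty → append to chain.
Insert 932: h=5, bucket 5 nonempty → append to chain.
Final buckets:
0: .
1: .
2: .
3: .
4: .
5: 518 -> 203 -> 410 -> 716 -> 743 -> 932
6: .
7: .
8: .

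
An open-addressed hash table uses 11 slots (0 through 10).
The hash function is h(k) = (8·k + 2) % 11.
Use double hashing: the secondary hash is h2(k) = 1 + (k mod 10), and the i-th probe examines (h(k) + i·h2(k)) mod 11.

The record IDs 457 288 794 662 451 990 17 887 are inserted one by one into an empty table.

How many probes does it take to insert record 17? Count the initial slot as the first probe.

3

Insert 457: h=6, slot 6 empty → index 6.
Insert 288: h=7, slot 7 empty → index 7.
Insert 794: h=7, h2=5, slot 7 occupied → index 1.
Insert 662: h=7, h2=3, slot 7 occupied → index 10.
Insert 451: h=2, slot 2 empty → index 2.
Insert 990: h=2, h2=1, slot 2 occupied → index 3.
Insert 17: h=6, h2=8, slots 6,3 occupied → index 0.
Insert 887: h=3, h2=8, slots 3,0 occupied → index 8.
Table: [17, 794, 451, 990, -, -, 457, 288, 887, -, 662]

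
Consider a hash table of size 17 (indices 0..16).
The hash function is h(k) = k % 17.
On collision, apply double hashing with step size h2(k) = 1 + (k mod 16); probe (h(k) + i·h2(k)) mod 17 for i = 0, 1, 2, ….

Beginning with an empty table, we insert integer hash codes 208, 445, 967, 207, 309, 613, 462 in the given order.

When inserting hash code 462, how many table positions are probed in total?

3

Insert 208: h=4, slot 4 empty => index 4.
Insert 445: h=3, slot 3 empty => index 3.
Insert 967: h=15, slot 15 empty => index 15.
Insert 207: h=3, h2=16, slot 3 occupied => index 2.
Insert 309: h=3, h2=6, slot 3 occupied => index 9.
Insert 613: h=1, slot 1 empty => index 1.
Insert 462: h=3, h2=15, slots 3,1 occupied => index 16.
Table: [—, 613, 207, 445, 208, —, —, —, —, 309, —, —, —, —, —, 967, 462]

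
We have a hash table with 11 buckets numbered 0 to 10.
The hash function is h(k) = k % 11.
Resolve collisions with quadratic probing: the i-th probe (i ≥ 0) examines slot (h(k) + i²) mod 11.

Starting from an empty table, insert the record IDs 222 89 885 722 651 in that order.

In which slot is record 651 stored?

Insert 222: h=2, slot 2 empty => index 2.
Insert 89: h=1, slot 1 empty => index 1.
Insert 885: h=5, slot 5 empty => index 5.
Insert 722: h=7, slot 7 empty => index 7.
Insert 651: h=2, slot 2 occupied => index 3.
Table: [_, 89, 222, 651, _, 885, _, 722, _, _, _]

3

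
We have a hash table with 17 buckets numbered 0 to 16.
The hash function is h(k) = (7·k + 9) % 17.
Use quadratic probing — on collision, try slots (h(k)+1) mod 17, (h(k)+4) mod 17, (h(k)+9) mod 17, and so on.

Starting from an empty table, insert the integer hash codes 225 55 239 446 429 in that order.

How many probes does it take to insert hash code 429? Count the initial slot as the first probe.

4

225: h=3 -> slot 3
55: h=3, probe 3,4 -> slot 4
239: h=16 -> slot 16
446: h=3, probe 3,4,7 -> slot 7
429: h=3, probe 3,4,7,12 -> slot 12
Table: [∅, ∅, ∅, 225, 55, ∅, ∅, 446, ∅, ∅, ∅, ∅, 429, ∅, ∅, ∅, 239]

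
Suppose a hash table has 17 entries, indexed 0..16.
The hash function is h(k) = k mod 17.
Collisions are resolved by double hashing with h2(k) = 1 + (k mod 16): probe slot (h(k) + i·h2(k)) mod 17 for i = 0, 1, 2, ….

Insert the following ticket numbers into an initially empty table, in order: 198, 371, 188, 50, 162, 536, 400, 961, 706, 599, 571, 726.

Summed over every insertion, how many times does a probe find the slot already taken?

198 hashes to 11; slot 11 is free -> place at 11.
371 hashes to 14; slot 14 is free -> place at 14.
188 hashes to 1; slot 1 is free -> place at 1.
50 hashes to 16; slot 16 is free -> place at 16.
162 hashes to 9; slot 9 is free -> place at 9.
536 hashes to 9, h2=9; 9,1 taken -> place at 10.
400 hashes to 9, h2=1; 9,10,11 taken -> place at 12.
961 hashes to 9, h2=2; 9,11 taken -> place at 13.
706 hashes to 9, h2=3; 9,12 taken -> place at 15.
599 hashes to 4; slot 4 is free -> place at 4.
571 hashes to 10, h2=12; 10 taken -> place at 5.
726 hashes to 12, h2=7; 12 taken -> place at 2.
Table: [_, 188, 726, _, 599, 571, _, _, _, 162, 536, 198, 400, 961, 371, 706, 50]

11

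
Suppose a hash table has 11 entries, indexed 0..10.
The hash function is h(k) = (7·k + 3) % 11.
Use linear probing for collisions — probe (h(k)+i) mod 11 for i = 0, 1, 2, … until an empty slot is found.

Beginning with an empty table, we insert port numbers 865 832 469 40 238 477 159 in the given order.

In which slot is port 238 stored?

865: h=8 -> slot 8
832: h=8, probe 8,9 -> slot 9
469: h=8, probe 8,9,10 -> slot 10
40: h=8, probe 8,9,10,0 -> slot 0
238: h=8, probe 8,9,10,0,1 -> slot 1
477: h=9, probe 9,10,0,1,2 -> slot 2
159: h=5 -> slot 5
Table: [40, 238, 477, ∅, ∅, 159, ∅, ∅, 865, 832, 469]

1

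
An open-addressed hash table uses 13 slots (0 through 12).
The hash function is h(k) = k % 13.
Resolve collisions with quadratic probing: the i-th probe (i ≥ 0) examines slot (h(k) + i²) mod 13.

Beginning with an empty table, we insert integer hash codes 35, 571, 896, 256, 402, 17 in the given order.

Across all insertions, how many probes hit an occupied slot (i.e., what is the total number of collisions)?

35 hashes to 9; slot 9 is free => place at 9.
571 hashes to 12; slot 12 is free => place at 12.
896 hashes to 12; 12 taken => place at 0.
256 hashes to 9; 9 taken => place at 10.
402 hashes to 12; 12,0 taken => place at 3.
17 hashes to 4; slot 4 is free => place at 4.
Table: [896, —, —, 402, 17, —, —, —, —, 35, 256, —, 571]

4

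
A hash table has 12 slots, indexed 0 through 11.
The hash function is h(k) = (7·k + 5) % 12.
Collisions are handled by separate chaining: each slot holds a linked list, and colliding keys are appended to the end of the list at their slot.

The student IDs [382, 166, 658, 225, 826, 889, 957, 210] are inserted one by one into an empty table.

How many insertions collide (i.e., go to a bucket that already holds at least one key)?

4

382 → bucket 3
166 → bucket 3 (collision)
658 → bucket 3 (collision)
225 → bucket 8
826 → bucket 3 (collision)
889 → bucket 0
957 → bucket 8 (collision)
210 → bucket 11
Final buckets:
0: 889
1: ∅
2: ∅
3: 382 -> 166 -> 658 -> 826
4: ∅
5: ∅
6: ∅
7: ∅
8: 225 -> 957
9: ∅
10: ∅
11: 210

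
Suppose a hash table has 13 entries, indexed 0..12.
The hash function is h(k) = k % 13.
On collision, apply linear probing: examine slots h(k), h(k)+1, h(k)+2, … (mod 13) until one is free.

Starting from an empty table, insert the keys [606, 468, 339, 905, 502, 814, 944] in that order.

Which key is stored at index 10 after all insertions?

502

606 hashes to 8; slot 8 is free -> place at 8.
468 hashes to 0; slot 0 is free -> place at 0.
339 hashes to 1; slot 1 is free -> place at 1.
905 hashes to 8; 8 taken -> place at 9.
502 hashes to 8; 8,9 taken -> place at 10.
814 hashes to 8; 8,9,10 taken -> place at 11.
944 hashes to 8; 8,9,10,11 taken -> place at 12.
Table: [468, 339, —, —, —, —, —, —, 606, 905, 502, 814, 944]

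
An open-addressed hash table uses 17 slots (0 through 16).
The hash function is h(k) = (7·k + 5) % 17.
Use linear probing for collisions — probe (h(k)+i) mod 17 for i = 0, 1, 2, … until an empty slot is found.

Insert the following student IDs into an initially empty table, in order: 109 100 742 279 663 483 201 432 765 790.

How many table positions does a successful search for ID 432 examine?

5

109: h=3 → slot 3
100: h=8 → slot 8
742: h=14 → slot 14
279: h=3, probe 3,4 → slot 4
663: h=5 → slot 5
483: h=3, probe 3,4,5,6 → slot 6
201: h=1 → slot 1
432: h=3, probe 3,4,5,6,7 → slot 7
765: h=5, probe 5,6,7,8,9 → slot 9
790: h=10 → slot 10
Table: [—, 201, —, 109, 279, 663, 483, 432, 100, 765, 790, —, —, —, 742, —, —]
Lookup 432: h=3, probe 3,4,5,6,7 → found at 7.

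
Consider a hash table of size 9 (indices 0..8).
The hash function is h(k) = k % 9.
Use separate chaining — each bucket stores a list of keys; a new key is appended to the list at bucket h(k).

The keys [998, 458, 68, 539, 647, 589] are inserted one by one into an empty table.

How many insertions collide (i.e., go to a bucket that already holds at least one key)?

3

Insert 998: h=8, bucket 8 empty → new chain.
Insert 458: h=8, bucket 8 nonempty → append to chain.
Insert 68: h=5, bucket 5 empty → new chain.
Insert 539: h=8, bucket 8 nonempty → append to chain.
Insert 647: h=8, bucket 8 nonempty → append to chain.
Insert 589: h=4, bucket 4 empty → new chain.
Final buckets:
0: ∅
1: ∅
2: ∅
3: ∅
4: 589
5: 68
6: ∅
7: ∅
8: 998 -> 458 -> 539 -> 647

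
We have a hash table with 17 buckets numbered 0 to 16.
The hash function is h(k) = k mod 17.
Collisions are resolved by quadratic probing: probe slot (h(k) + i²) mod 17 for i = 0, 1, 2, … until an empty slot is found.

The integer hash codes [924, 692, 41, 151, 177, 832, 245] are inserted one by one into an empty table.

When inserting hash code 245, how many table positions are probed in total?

924: h=6 → slot 6
692: h=12 → slot 12
41: h=7 → slot 7
151: h=15 → slot 15
177: h=7, probe 7,8 → slot 8
832: h=16 → slot 16
245: h=7, probe 7,8,11 → slot 11
Table: [—, —, —, —, —, —, 924, 41, 177, —, —, 245, 692, —, —, 151, 832]

3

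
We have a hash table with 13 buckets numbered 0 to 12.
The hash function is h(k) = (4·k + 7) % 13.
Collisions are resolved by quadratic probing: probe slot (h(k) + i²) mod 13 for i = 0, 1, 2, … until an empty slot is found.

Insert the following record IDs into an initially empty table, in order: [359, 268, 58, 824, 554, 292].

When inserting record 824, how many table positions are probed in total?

2

359: h=0 -> slot 0
268: h=0, probe 0,1 -> slot 1
58: h=5 -> slot 5
824: h=1, probe 1,2 -> slot 2
554: h=0, probe 0,1,4 -> slot 4
292: h=5, probe 5,6 -> slot 6
Table: [359, 268, 824, ., 554, 58, 292, ., ., ., ., ., .]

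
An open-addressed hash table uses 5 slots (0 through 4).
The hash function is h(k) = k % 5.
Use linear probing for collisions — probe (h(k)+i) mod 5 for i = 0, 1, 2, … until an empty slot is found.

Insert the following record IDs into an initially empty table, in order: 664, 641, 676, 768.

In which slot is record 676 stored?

2

664: h=4 => slot 4
641: h=1 => slot 1
676: h=1, probe 1,2 => slot 2
768: h=3 => slot 3
Table: [., 641, 676, 768, 664]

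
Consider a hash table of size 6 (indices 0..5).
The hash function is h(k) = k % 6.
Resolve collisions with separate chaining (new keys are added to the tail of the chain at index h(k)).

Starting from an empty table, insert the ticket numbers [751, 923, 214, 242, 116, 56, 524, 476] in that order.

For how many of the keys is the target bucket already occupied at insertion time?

751 → bucket 1
923 → bucket 5
214 → bucket 4
242 → bucket 2
116 → bucket 2 (collision)
56 → bucket 2 (collision)
524 → bucket 2 (collision)
476 → bucket 2 (collision)
Final buckets:
0: ∅
1: 751
2: 242 -> 116 -> 56 -> 524 -> 476
3: ∅
4: 214
5: 923

4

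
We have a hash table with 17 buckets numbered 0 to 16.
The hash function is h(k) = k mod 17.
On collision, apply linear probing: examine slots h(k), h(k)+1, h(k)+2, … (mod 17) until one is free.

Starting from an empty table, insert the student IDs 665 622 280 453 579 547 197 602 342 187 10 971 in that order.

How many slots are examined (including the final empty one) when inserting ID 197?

3

665: h=2 => slot 2
622: h=10 => slot 10
280: h=8 => slot 8
453: h=11 => slot 11
579: h=1 => slot 1
547: h=3 => slot 3
197: h=10, probe 10,11,12 => slot 12
602: h=7 => slot 7
342: h=2, probe 2,3,4 => slot 4
187: h=0 => slot 0
10: h=10, probe 10,11,12,13 => slot 13
971: h=2, probe 2,3,4,5 => slot 5
Table: [187, 579, 665, 547, 342, 971, -, 602, 280, -, 622, 453, 197, 10, -, -, -]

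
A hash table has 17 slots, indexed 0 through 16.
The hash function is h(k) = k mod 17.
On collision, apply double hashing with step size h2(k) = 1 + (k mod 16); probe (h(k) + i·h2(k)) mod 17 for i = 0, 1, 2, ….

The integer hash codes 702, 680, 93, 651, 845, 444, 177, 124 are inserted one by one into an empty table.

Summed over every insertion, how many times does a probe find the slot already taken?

702 hashes to 5; slot 5 is free -> place at 5.
680 hashes to 0; slot 0 is free -> place at 0.
93 hashes to 8; slot 8 is free -> place at 8.
651 hashes to 5, h2=12; 5,0 taken -> place at 12.
845 hashes to 12, h2=14; 12 taken -> place at 9.
444 hashes to 2; slot 2 is free -> place at 2.
177 hashes to 7; slot 7 is free -> place at 7.
124 hashes to 5, h2=13; 5 taken -> place at 1.
Table: [680, 124, 444, -, -, 702, -, 177, 93, 845, -, -, 651, -, -, -, -]

4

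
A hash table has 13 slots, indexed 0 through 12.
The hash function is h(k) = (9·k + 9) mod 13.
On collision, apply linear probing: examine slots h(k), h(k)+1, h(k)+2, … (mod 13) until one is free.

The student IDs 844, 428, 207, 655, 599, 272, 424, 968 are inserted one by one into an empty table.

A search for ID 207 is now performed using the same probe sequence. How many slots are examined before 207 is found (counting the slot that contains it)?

844: h=0 => slot 0
428: h=0, probe 0,1 => slot 1
207: h=0, probe 0,1,2 => slot 2
655: h=2, probe 2,3 => slot 3
599: h=5 => slot 5
272: h=0, probe 0,1,2,3,4 => slot 4
424: h=3, probe 3,4,5,6 => slot 6
968: h=11 => slot 11
Table: [844, 428, 207, 655, 272, 599, 424, —, —, —, —, 968, —]
Lookup 207: h=0, probe 0,1,2 → found at 2.

3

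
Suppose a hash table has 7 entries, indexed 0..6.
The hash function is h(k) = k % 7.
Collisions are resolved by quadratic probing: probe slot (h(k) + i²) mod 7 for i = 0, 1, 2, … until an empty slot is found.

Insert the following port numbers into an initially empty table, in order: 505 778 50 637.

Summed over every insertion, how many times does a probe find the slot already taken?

Insert 505: h=1, slot 1 empty → index 1.
Insert 778: h=1, slot 1 occupied → index 2.
Insert 50: h=1, slots 1,2 occupied → index 5.
Insert 637: h=0, slot 0 empty → index 0.
Table: [637, 505, 778, -, -, 50, -]

3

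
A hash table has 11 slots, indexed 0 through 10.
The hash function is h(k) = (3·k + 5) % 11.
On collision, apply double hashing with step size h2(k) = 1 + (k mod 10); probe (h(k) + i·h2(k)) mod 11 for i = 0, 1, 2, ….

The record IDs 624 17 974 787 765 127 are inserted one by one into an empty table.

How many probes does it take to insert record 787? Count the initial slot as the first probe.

2

624 hashes to 7; slot 7 is free => place at 7.
17 hashes to 1; slot 1 is free => place at 1.
974 hashes to 1, h2=5; 1 taken => place at 6.
787 hashes to 1, h2=8; 1 taken => place at 9.
765 hashes to 1, h2=6; 1,7 taken => place at 2.
127 hashes to 1, h2=8; 1,9,6 taken => place at 3.
Table: [_, 17, 765, 127, _, _, 974, 624, _, 787, _]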